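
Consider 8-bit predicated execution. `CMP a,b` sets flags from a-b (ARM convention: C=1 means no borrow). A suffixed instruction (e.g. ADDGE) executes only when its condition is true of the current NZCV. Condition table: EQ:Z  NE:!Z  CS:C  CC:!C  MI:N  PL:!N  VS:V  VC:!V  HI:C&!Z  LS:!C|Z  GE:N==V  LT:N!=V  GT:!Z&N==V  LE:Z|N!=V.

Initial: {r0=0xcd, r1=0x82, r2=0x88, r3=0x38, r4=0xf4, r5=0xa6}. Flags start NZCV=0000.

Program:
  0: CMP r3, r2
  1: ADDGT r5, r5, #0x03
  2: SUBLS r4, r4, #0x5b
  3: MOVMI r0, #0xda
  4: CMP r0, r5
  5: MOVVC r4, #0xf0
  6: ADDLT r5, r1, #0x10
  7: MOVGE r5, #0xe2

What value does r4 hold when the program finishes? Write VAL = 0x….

[0] flags=1001 → (cmp)
[1] flags=1001 GT?T → r5=0xa9
[2] flags=1001 LS?T → r4=0x99
[3] flags=1001 MI?T → r0=0xda
[4] flags=0010 → (cmp)
[5] flags=0010 VC?T → r4=0xf0
[6] flags=0010 LT?F → skip
[7] flags=0010 GE?T → r5=0xe2

VAL = 0xf0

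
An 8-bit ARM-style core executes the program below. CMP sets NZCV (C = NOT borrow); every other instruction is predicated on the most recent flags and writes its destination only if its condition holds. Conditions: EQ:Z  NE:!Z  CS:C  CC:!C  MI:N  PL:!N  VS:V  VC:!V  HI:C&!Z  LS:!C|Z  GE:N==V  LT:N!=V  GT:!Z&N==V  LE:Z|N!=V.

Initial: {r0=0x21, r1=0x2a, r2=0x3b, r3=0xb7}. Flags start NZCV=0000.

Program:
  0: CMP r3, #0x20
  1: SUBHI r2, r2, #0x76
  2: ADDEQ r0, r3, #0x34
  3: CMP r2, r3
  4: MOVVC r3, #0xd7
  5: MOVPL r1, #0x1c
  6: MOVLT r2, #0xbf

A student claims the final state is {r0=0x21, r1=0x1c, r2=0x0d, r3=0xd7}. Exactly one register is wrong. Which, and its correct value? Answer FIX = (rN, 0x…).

[0] flags=1010 → (cmp)
[1] flags=1010 HI?T → r2=0xc5
[2] flags=1010 EQ?F → skip
[3] flags=0010 → (cmp)
[4] flags=0010 VC?T → r3=0xd7
[5] flags=0010 PL?T → r1=0x1c
[6] flags=0010 LT?F → skip

FIX = (r2, 0xc5)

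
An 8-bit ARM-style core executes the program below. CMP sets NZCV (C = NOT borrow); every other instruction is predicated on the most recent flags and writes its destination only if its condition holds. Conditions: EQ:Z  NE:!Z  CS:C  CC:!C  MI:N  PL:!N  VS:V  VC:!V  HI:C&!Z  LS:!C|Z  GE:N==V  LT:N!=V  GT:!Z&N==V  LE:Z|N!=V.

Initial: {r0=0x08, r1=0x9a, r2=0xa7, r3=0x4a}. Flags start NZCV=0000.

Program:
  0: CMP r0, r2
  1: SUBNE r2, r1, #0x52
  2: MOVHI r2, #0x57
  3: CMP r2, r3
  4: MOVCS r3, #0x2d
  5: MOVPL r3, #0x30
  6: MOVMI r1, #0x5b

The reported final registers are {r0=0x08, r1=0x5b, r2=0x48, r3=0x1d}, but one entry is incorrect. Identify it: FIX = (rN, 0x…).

FIX = (r3, 0x4a)

[0] flags=0000 → (cmp)
[1] flags=0000 NE?T → r2=0x48
[2] flags=0000 HI?F → skip
[3] flags=1000 → (cmp)
[4] flags=1000 CS?F → skip
[5] flags=1000 PL?F → skip
[6] flags=1000 MI?T → r1=0x5b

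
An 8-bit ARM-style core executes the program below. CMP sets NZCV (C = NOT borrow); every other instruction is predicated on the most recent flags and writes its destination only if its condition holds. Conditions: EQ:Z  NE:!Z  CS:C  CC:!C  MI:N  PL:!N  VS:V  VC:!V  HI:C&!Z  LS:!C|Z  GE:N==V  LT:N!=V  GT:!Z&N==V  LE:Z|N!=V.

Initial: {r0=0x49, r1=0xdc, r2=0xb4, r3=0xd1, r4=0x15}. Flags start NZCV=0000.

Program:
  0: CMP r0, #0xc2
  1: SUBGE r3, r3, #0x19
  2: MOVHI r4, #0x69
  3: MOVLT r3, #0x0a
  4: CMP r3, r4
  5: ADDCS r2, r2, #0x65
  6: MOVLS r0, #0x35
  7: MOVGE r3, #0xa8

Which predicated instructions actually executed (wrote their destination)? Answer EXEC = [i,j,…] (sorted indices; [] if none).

[0] flags=1001 → (cmp)
[1] flags=1001 GE?T → r3=0xb8
[2] flags=1001 HI?F → skip
[3] flags=1001 LT?F → skip
[4] flags=1010 → (cmp)
[5] flags=1010 CS?T → r2=0x19
[6] flags=1010 LS?F → skip
[7] flags=1010 GE?F → skip

EXEC = [1,5]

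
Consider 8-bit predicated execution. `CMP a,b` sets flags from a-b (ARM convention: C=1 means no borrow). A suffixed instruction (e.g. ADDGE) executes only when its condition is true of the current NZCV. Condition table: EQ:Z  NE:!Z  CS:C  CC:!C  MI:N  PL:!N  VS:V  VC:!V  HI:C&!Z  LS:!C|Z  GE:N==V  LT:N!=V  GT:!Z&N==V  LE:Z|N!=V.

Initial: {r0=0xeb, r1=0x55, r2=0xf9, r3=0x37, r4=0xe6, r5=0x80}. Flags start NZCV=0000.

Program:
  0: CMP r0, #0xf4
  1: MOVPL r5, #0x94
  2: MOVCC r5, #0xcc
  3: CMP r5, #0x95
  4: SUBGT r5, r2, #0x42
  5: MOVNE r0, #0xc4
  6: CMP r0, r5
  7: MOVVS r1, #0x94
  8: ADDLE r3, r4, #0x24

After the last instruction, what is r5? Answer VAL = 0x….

VAL = 0xb7

0: ✓ CMP  NZCV=1000
1: · MOVPL
2: ✓ MOVCC  r5←0xcc
3: ✓ CMP  NZCV=0010
4: ✓ SUBGT  r5←0xb7
5: ✓ MOVNE  r0←0xc4
6: ✓ CMP  NZCV=0010
7: · MOVVS
8: · ADDLE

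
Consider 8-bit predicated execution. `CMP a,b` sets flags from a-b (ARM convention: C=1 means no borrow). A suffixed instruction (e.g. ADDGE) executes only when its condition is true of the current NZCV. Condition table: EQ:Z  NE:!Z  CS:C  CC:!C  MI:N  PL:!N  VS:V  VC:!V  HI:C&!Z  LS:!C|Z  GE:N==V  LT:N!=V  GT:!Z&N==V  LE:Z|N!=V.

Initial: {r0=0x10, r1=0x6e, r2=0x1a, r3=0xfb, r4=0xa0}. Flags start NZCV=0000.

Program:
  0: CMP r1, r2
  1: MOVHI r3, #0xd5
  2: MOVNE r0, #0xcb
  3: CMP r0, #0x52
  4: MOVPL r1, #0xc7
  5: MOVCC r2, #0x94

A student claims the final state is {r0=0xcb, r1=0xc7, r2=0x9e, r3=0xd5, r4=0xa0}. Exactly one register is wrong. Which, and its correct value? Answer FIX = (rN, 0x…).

FIX = (r2, 0x1a)

0: ✓ CMP  NZCV=0010
1: ✓ MOVHI  r3←0xd5
2: ✓ MOVNE  r0←0xcb
3: ✓ CMP  NZCV=0011
4: ✓ MOVPL  r1←0xc7
5: · MOVCC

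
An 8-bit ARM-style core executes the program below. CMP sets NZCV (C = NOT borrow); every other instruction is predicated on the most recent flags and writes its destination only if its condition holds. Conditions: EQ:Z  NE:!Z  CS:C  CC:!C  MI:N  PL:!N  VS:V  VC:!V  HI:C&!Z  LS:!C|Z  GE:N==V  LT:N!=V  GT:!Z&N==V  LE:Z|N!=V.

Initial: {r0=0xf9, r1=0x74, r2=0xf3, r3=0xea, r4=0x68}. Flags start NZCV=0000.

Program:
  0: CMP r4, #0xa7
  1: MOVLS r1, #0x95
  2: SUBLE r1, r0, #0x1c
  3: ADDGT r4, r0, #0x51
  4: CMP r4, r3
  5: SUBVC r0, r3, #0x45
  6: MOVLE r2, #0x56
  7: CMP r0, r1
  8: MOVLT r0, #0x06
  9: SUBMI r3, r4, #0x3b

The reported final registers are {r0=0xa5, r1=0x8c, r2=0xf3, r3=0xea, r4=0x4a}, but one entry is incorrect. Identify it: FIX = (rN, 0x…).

0: ✓ CMP  NZCV=1001
1: ✓ MOVLS  r1←0x95
2: · SUBLE
3: ✓ ADDGT  r4←0x4a
4: ✓ CMP  NZCV=0000
5: ✓ SUBVC  r0←0xa5
6: · MOVLE
7: ✓ CMP  NZCV=0010
8: · MOVLT
9: · SUBMI

FIX = (r1, 0x95)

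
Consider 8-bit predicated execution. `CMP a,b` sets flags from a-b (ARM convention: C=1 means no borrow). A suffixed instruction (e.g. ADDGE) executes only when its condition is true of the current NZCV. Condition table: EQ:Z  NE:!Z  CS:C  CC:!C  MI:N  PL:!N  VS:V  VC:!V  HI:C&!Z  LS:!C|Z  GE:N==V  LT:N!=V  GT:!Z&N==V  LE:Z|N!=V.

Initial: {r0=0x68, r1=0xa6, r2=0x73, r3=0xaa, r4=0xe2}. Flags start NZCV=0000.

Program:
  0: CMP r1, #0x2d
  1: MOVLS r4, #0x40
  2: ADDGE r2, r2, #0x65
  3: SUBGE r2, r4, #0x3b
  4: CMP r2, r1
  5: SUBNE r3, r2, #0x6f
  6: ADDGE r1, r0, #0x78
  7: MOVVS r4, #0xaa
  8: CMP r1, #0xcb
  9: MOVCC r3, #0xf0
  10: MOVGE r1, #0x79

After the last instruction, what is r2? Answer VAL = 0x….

VAL = 0x73

0: ✓ CMP  NZCV=0011
1: · MOVLS
2: · ADDGE
3: · SUBGE
4: ✓ CMP  NZCV=1001
5: ✓ SUBNE  r3←0x04
6: ✓ ADDGE  r1←0xe0
7: ✓ MOVVS  r4←0xaa
8: ✓ CMP  NZCV=0010
9: · MOVCC
10: ✓ MOVGE  r1←0x79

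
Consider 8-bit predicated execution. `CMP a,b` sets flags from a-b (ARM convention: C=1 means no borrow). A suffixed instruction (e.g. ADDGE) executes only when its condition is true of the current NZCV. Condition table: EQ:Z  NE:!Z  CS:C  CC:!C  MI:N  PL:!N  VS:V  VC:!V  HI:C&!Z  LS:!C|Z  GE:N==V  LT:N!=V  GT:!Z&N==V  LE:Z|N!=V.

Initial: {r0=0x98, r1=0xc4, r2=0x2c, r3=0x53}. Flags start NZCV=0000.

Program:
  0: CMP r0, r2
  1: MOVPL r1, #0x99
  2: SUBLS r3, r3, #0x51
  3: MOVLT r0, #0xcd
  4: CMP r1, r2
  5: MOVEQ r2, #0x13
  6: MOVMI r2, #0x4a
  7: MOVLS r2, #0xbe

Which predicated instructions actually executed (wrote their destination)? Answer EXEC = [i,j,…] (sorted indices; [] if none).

0: ✓ CMP  NZCV=0011
1: ✓ MOVPL  r1←0x99
2: · SUBLS
3: ✓ MOVLT  r0←0xcd
4: ✓ CMP  NZCV=0011
5: · MOVEQ
6: · MOVMI
7: · MOVLS

EXEC = [1,3]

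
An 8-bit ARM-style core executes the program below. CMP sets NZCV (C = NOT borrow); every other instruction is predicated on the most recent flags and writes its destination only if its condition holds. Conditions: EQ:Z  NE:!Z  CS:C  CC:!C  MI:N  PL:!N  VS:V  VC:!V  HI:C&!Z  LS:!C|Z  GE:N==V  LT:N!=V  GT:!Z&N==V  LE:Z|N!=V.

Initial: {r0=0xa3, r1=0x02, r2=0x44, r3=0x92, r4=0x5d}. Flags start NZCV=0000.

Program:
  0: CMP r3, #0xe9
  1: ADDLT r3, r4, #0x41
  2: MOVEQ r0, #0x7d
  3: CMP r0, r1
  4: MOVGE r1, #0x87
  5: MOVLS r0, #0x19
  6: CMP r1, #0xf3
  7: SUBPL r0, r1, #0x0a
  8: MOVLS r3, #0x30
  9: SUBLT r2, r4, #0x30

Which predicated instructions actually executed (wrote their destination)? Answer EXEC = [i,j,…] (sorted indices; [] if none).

EXEC = [1,7,8]

0: ✓ CMP  NZCV=1000
1: ✓ ADDLT  r3←0x9e
2: · MOVEQ
3: ✓ CMP  NZCV=1010
4: · MOVGE
5: · MOVLS
6: ✓ CMP  NZCV=0000
7: ✓ SUBPL  r0←0xf8
8: ✓ MOVLS  r3←0x30
9: · SUBLT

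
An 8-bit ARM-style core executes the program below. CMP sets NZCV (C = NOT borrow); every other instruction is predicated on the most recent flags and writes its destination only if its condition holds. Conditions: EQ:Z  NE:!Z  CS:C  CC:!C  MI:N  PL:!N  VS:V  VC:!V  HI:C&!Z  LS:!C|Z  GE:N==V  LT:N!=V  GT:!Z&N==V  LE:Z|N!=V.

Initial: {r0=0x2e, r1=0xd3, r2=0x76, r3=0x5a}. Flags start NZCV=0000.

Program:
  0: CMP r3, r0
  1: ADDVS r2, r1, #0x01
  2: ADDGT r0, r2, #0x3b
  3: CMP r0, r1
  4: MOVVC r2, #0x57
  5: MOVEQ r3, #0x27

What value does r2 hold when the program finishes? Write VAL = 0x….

VAL = 0x57

0: ✓ CMP  NZCV=0010
1: · ADDVS
2: ✓ ADDGT  r0←0xb1
3: ✓ CMP  NZCV=1000
4: ✓ MOVVC  r2←0x57
5: · MOVEQ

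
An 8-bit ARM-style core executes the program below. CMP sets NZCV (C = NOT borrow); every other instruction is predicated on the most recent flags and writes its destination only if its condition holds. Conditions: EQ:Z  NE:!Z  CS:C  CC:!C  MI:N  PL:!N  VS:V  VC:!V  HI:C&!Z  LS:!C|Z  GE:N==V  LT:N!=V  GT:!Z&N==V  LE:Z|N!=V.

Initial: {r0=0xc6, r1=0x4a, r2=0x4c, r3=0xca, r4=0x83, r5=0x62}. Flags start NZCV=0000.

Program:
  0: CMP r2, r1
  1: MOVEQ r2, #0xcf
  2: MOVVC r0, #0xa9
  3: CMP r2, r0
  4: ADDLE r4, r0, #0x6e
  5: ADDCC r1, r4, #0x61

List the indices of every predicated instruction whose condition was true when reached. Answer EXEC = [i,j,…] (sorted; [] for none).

EXEC = [2,5]

[0] flags=0010 → (cmp)
[1] flags=0010 EQ?F → skip
[2] flags=0010 VC?T → r0=0xa9
[3] flags=1001 → (cmp)
[4] flags=1001 LE?F → skip
[5] flags=1001 CC?T → r1=0xe4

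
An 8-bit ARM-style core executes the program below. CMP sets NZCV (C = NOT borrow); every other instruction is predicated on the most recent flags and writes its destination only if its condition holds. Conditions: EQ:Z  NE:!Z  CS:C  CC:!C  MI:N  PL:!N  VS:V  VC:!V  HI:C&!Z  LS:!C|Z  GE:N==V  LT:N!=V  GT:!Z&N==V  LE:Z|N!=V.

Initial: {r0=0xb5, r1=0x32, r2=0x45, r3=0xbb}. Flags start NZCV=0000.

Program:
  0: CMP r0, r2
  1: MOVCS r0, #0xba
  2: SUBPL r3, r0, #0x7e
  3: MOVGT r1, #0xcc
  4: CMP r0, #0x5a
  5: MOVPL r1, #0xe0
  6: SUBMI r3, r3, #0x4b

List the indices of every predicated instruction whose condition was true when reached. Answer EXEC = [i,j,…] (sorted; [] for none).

0: ✓ CMP  NZCV=0011
1: ✓ MOVCS  r0←0xba
2: ✓ SUBPL  r3←0x3c
3: · MOVGT
4: ✓ CMP  NZCV=0011
5: ✓ MOVPL  r1←0xe0
6: · SUBMI

EXEC = [1,2,5]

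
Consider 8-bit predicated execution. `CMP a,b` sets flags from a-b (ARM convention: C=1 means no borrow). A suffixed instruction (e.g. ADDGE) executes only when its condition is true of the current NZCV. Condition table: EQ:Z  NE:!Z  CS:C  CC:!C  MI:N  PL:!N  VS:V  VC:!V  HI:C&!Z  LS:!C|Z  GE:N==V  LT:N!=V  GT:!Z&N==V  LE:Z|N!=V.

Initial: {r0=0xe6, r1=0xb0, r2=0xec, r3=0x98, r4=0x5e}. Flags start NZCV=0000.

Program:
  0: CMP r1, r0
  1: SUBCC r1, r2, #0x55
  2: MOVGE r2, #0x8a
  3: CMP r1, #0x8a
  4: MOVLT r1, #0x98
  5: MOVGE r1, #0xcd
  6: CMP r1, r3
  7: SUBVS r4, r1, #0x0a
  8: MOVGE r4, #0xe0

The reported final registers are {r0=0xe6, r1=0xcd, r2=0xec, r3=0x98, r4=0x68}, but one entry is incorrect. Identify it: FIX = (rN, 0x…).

[0] flags=1000 → (cmp)
[1] flags=1000 CC?T → r1=0x97
[2] flags=1000 GE?F → skip
[3] flags=0010 → (cmp)
[4] flags=0010 LT?F → skip
[5] flags=0010 GE?T → r1=0xcd
[6] flags=0010 → (cmp)
[7] flags=0010 VS?F → skip
[8] flags=0010 GE?T → r4=0xe0

FIX = (r4, 0xe0)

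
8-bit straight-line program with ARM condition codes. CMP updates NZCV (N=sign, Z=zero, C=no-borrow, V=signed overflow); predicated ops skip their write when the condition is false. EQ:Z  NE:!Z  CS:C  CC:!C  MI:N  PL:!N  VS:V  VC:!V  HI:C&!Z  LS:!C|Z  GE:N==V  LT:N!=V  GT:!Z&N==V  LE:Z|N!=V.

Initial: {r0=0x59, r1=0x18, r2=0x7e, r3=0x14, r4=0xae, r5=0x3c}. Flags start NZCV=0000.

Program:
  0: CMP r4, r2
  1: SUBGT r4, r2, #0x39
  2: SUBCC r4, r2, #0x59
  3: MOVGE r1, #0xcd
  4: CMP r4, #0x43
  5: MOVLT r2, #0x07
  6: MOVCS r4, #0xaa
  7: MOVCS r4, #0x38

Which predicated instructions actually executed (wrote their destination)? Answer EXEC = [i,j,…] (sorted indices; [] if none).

EXEC = [5,6,7]

0: ✓ CMP  NZCV=0011
1: · SUBGT
2: · SUBCC
3: · MOVGE
4: ✓ CMP  NZCV=0011
5: ✓ MOVLT  r2←0x07
6: ✓ MOVCS  r4←0xaa
7: ✓ MOVCS  r4←0x38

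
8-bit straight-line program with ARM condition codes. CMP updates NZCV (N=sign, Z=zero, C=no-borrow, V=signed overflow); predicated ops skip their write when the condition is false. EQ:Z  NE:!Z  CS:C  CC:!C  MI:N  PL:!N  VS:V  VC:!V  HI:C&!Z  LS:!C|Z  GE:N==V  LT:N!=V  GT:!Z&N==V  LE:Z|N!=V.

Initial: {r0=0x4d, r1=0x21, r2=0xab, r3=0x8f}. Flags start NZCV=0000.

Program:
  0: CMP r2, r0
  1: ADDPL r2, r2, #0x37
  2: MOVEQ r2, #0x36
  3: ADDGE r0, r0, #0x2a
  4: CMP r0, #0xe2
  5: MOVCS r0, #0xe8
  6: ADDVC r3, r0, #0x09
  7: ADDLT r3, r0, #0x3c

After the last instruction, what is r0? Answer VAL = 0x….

[0] flags=0011 → (cmp)
[1] flags=0011 PL?T → r2=0xe2
[2] flags=0011 EQ?F → skip
[3] flags=0011 GE?F → skip
[4] flags=0000 → (cmp)
[5] flags=0000 CS?F → skip
[6] flags=0000 VC?T → r3=0x56
[7] flags=0000 LT?F → skip

VAL = 0x4d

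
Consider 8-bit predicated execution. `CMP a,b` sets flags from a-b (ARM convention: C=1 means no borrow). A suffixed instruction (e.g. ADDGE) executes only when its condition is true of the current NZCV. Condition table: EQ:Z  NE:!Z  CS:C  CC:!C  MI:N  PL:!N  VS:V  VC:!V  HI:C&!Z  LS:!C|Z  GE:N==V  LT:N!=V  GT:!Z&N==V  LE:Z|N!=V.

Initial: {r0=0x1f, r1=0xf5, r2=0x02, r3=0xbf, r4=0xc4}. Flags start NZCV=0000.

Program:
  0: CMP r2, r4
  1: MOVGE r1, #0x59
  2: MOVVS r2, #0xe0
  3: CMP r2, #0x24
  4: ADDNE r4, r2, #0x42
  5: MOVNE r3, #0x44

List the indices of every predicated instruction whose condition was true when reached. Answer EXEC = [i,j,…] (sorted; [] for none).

EXEC = [1,4,5]

0: ✓ CMP  NZCV=0000
1: ✓ MOVGE  r1←0x59
2: · MOVVS
3: ✓ CMP  NZCV=1000
4: ✓ ADDNE  r4←0x44
5: ✓ MOVNE  r3←0x44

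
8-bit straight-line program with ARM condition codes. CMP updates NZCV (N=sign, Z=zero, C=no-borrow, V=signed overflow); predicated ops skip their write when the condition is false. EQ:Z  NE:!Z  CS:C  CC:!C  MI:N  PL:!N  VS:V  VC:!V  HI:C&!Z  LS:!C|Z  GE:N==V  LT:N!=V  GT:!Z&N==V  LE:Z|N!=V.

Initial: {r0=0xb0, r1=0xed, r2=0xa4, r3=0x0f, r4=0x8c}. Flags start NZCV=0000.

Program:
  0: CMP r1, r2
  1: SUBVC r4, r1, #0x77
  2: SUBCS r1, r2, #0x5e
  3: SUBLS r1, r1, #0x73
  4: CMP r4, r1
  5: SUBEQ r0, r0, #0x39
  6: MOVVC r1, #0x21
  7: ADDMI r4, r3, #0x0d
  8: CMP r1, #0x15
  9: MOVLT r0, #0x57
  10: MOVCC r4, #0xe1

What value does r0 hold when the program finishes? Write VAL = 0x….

0: ✓ CMP  NZCV=0010
1: ✓ SUBVC  r4←0x76
2: ✓ SUBCS  r1←0x46
3: · SUBLS
4: ✓ CMP  NZCV=0010
5: · SUBEQ
6: ✓ MOVVC  r1←0x21
7: · ADDMI
8: ✓ CMP  NZCV=0010
9: · MOVLT
10: · MOVCC

VAL = 0xb0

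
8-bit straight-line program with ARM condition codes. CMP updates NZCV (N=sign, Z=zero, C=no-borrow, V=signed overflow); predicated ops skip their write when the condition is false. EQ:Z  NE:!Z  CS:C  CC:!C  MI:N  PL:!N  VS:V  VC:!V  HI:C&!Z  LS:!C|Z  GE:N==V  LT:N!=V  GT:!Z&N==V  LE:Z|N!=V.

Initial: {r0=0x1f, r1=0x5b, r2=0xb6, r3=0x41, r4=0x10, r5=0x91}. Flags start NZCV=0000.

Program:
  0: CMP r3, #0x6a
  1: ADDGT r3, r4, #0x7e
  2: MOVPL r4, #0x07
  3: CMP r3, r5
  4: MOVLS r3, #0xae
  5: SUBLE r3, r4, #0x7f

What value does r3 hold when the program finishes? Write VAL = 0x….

0: ✓ CMP  NZCV=1000
1: · ADDGT
2: · MOVPL
3: ✓ CMP  NZCV=1001
4: ✓ MOVLS  r3←0xae
5: · SUBLE

VAL = 0xae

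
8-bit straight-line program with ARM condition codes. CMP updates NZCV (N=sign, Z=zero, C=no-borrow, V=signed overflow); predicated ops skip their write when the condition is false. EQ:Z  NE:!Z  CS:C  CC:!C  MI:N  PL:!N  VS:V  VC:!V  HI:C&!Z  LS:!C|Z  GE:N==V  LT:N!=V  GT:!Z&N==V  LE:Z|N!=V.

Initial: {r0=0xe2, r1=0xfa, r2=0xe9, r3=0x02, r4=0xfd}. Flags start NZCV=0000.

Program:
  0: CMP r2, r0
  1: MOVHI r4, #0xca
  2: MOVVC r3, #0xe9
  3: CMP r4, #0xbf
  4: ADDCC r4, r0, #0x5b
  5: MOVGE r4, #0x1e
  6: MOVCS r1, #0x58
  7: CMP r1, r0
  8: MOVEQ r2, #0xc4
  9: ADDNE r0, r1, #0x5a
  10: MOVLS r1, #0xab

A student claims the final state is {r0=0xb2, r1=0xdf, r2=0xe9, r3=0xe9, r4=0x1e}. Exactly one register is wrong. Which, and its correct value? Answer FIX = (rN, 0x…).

FIX = (r1, 0xab)

0: ✓ CMP  NZCV=0010
1: ✓ MOVHI  r4←0xca
2: ✓ MOVVC  r3←0xe9
3: ✓ CMP  NZCV=0010
4: · ADDCC
5: ✓ MOVGE  r4←0x1e
6: ✓ MOVCS  r1←0x58
7: ✓ CMP  NZCV=0000
8: · MOVEQ
9: ✓ ADDNE  r0←0xb2
10: ✓ MOVLS  r1←0xab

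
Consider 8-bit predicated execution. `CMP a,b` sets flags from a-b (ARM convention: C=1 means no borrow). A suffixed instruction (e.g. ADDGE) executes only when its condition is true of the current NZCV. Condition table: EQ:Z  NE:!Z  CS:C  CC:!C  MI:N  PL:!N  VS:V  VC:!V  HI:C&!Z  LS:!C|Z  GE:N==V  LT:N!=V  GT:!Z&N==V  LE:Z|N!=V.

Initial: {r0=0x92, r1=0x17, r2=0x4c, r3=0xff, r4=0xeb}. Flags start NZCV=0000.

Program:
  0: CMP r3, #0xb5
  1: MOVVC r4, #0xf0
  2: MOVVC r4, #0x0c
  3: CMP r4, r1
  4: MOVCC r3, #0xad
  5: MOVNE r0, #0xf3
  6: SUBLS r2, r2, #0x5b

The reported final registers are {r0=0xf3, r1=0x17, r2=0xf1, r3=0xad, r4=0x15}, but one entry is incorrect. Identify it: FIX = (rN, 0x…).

FIX = (r4, 0x0c)

0: ✓ CMP  NZCV=0010
1: ✓ MOVVC  r4←0xf0
2: ✓ MOVVC  r4←0x0c
3: ✓ CMP  NZCV=1000
4: ✓ MOVCC  r3←0xad
5: ✓ MOVNE  r0←0xf3
6: ✓ SUBLS  r2←0xf1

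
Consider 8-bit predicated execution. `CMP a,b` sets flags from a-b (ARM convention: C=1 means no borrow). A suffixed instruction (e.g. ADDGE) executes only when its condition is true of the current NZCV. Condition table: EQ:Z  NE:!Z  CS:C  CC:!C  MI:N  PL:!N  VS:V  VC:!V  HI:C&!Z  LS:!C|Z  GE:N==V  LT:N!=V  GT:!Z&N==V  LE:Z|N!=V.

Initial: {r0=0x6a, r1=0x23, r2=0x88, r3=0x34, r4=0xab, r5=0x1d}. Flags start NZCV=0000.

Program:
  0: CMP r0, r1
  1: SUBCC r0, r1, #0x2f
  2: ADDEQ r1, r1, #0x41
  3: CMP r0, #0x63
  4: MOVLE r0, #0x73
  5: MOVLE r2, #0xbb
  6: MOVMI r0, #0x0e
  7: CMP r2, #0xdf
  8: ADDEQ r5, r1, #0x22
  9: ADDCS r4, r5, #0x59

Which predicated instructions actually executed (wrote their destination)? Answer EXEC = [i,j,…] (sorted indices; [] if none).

0: ✓ CMP  NZCV=0010
1: · SUBCC
2: · ADDEQ
3: ✓ CMP  NZCV=0010
4: · MOVLE
5: · MOVLE
6: · MOVMI
7: ✓ CMP  NZCV=1000
8: · ADDEQ
9: · ADDCS

EXEC = []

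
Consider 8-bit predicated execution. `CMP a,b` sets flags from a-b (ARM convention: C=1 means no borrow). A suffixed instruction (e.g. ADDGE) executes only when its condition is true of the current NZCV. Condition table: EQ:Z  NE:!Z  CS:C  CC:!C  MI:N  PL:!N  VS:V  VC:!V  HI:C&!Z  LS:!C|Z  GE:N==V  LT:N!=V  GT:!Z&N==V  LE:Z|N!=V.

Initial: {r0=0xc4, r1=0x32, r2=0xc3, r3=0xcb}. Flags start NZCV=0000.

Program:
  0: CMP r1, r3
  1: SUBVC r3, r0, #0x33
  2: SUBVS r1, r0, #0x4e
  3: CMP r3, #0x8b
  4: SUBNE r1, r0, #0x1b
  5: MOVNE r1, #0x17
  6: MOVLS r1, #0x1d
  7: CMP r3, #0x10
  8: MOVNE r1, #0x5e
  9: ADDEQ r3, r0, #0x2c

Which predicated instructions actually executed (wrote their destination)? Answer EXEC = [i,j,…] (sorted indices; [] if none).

[0] flags=0000 → (cmp)
[1] flags=0000 VC?T → r3=0x91
[2] flags=0000 VS?F → skip
[3] flags=0010 → (cmp)
[4] flags=0010 NE?T → r1=0xa9
[5] flags=0010 NE?T → r1=0x17
[6] flags=0010 LS?F → skip
[7] flags=1010 → (cmp)
[8] flags=1010 NE?T → r1=0x5e
[9] flags=1010 EQ?F → skip

EXEC = [1,4,5,8]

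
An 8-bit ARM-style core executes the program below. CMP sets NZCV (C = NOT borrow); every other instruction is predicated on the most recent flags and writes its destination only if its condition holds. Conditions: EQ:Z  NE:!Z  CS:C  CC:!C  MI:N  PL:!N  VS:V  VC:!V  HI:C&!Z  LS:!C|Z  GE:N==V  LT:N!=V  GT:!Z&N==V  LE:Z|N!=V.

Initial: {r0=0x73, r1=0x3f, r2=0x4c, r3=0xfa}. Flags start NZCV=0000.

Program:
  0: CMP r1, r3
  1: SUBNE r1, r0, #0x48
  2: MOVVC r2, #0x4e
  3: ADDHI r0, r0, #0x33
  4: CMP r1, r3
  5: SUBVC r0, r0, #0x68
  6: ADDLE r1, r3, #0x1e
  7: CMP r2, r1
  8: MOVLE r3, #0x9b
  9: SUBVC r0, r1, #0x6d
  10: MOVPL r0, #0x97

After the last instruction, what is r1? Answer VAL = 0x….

VAL = 0x2b

0: ✓ CMP  NZCV=0000
1: ✓ SUBNE  r1←0x2b
2: ✓ MOVVC  r2←0x4e
3: · ADDHI
4: ✓ CMP  NZCV=0000
5: ✓ SUBVC  r0←0x0b
6: · ADDLE
7: ✓ CMP  NZCV=0010
8: · MOVLE
9: ✓ SUBVC  r0←0xbe
10: ✓ MOVPL  r0←0x97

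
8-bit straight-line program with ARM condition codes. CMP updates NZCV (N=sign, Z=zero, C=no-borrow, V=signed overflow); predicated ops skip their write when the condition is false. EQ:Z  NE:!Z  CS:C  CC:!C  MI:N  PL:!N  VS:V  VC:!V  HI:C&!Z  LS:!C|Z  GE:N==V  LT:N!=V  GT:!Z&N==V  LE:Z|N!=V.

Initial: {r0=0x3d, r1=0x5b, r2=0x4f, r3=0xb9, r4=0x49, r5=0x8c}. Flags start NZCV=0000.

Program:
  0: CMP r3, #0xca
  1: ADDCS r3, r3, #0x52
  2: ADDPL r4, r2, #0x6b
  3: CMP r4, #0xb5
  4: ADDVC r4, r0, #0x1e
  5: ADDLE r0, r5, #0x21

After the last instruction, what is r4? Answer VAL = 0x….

[0] flags=1000 → (cmp)
[1] flags=1000 CS?F → skip
[2] flags=1000 PL?F → skip
[3] flags=1001 → (cmp)
[4] flags=1001 VC?F → skip
[5] flags=1001 LE?F → skip

VAL = 0x49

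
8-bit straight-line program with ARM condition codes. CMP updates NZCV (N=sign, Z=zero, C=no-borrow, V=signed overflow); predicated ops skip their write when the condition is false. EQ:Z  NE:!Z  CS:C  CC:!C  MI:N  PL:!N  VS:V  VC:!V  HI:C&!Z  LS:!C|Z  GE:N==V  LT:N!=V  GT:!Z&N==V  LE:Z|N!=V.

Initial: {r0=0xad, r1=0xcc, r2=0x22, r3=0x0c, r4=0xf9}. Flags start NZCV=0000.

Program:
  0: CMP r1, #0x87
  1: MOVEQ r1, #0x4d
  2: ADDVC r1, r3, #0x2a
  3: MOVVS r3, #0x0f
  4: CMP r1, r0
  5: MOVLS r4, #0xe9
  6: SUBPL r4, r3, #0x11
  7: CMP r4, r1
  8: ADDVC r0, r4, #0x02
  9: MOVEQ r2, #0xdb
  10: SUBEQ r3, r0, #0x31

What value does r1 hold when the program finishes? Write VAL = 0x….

VAL = 0x36

[0] flags=0010 → (cmp)
[1] flags=0010 EQ?F → skip
[2] flags=0010 VC?T → r1=0x36
[3] flags=0010 VS?F → skip
[4] flags=1001 → (cmp)
[5] flags=1001 LS?T → r4=0xe9
[6] flags=1001 PL?F → skip
[7] flags=1010 → (cmp)
[8] flags=1010 VC?T → r0=0xeb
[9] flags=1010 EQ?F → skip
[10] flags=1010 EQ?F → skip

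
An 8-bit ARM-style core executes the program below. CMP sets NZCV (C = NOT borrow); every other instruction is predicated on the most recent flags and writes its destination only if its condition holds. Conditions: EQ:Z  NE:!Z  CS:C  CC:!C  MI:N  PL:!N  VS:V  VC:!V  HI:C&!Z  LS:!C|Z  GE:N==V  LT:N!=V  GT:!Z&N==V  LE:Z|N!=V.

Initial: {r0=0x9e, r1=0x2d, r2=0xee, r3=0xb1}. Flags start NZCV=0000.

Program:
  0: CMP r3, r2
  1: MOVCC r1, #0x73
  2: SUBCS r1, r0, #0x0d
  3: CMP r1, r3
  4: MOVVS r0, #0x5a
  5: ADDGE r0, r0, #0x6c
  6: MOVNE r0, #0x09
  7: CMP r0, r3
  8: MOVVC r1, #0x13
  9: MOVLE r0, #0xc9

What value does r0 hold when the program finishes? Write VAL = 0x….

VAL = 0x09

0: ✓ CMP  NZCV=1000
1: ✓ MOVCC  r1←0x73
2: · SUBCS
3: ✓ CMP  NZCV=1001
4: ✓ MOVVS  r0←0x5a
5: ✓ ADDGE  r0←0xc6
6: ✓ MOVNE  r0←0x09
7: ✓ CMP  NZCV=0000
8: ✓ MOVVC  r1←0x13
9: · MOVLE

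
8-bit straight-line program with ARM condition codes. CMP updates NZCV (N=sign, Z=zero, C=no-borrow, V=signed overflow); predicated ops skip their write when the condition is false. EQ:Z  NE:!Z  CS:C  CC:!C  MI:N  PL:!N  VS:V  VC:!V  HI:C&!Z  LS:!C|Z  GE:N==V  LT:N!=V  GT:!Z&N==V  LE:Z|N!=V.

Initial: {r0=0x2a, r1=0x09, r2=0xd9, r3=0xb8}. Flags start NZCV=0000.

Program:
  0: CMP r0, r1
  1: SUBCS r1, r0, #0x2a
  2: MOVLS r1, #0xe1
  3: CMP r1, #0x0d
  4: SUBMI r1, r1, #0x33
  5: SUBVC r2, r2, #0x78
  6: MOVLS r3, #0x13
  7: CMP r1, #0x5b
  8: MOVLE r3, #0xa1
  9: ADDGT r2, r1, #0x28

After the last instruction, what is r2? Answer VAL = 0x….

[0] flags=0010 → (cmp)
[1] flags=0010 CS?T → r1=0x00
[2] flags=0010 LS?F → skip
[3] flags=1000 → (cmp)
[4] flags=1000 MI?T → r1=0xcd
[5] flags=1000 VC?T → r2=0x61
[6] flags=1000 LS?T → r3=0x13
[7] flags=0011 → (cmp)
[8] flags=0011 LE?T → r3=0xa1
[9] flags=0011 GT?F → skip

VAL = 0x61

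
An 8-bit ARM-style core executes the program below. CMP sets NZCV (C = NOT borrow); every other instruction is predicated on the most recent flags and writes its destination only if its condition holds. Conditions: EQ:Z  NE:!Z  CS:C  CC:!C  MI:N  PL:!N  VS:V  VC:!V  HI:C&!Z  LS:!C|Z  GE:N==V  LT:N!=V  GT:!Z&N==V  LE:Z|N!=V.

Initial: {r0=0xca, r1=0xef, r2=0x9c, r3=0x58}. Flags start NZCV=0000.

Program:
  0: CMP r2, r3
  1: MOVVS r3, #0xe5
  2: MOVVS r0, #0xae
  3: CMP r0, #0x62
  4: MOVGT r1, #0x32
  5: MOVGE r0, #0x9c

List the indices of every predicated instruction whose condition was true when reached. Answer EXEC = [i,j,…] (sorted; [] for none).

0: ✓ CMP  NZCV=0011
1: ✓ MOVVS  r3←0xe5
2: ✓ MOVVS  r0←0xae
3: ✓ CMP  NZCV=0011
4: · MOVGT
5: · MOVGE

EXEC = [1,2]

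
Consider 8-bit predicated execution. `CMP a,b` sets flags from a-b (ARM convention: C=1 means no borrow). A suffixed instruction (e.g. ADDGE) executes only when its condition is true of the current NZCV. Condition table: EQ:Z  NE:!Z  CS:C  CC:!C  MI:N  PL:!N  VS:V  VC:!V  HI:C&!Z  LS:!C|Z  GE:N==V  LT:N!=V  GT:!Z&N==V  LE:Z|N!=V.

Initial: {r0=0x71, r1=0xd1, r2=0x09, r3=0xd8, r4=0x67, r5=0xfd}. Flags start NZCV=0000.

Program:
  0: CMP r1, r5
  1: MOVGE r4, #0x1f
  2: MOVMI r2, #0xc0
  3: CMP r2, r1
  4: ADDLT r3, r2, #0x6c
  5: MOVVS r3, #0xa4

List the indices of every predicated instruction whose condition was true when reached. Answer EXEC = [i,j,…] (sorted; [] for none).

0: ✓ CMP  NZCV=1000
1: · MOVGE
2: ✓ MOVMI  r2←0xc0
3: ✓ CMP  NZCV=1000
4: ✓ ADDLT  r3←0x2c
5: · MOVVS

EXEC = [2,4]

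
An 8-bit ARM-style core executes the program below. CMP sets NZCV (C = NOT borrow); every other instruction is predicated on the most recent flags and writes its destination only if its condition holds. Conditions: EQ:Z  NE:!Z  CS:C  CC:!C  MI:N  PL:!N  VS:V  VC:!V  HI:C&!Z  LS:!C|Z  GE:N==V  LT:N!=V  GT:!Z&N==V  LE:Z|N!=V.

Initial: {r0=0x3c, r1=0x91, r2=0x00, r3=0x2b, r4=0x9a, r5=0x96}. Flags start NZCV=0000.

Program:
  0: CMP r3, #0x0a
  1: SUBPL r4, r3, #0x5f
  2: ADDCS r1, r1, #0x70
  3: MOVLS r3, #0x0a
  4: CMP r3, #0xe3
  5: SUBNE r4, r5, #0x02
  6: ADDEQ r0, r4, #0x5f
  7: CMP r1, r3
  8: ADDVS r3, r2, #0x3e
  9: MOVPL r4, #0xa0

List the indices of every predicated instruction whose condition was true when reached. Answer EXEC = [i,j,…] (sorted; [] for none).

EXEC = [1,2,5]

0: ✓ CMP  NZCV=0010
1: ✓ SUBPL  r4←0xcc
2: ✓ ADDCS  r1←0x01
3: · MOVLS
4: ✓ CMP  NZCV=0000
5: ✓ SUBNE  r4←0x94
6: · ADDEQ
7: ✓ CMP  NZCV=1000
8: · ADDVS
9: · MOVPL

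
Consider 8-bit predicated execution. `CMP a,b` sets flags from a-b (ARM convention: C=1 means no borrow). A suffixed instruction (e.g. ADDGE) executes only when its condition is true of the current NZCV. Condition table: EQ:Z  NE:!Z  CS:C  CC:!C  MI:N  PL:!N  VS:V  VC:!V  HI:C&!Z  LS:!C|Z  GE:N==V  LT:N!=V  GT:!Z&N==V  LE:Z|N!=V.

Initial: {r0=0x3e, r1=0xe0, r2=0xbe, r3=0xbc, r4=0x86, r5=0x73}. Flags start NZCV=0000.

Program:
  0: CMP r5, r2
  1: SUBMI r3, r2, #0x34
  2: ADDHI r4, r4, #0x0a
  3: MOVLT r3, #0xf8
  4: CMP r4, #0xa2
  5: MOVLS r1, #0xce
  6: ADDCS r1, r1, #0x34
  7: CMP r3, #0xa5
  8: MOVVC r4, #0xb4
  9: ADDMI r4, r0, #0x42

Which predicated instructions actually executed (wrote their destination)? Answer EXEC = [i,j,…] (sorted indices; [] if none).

0: ✓ CMP  NZCV=1001
1: ✓ SUBMI  r3←0x8a
2: · ADDHI
3: · MOVLT
4: ✓ CMP  NZCV=1000
5: ✓ MOVLS  r1←0xce
6: · ADDCS
7: ✓ CMP  NZCV=1000
8: ✓ MOVVC  r4←0xb4
9: ✓ ADDMI  r4←0x80

EXEC = [1,5,8,9]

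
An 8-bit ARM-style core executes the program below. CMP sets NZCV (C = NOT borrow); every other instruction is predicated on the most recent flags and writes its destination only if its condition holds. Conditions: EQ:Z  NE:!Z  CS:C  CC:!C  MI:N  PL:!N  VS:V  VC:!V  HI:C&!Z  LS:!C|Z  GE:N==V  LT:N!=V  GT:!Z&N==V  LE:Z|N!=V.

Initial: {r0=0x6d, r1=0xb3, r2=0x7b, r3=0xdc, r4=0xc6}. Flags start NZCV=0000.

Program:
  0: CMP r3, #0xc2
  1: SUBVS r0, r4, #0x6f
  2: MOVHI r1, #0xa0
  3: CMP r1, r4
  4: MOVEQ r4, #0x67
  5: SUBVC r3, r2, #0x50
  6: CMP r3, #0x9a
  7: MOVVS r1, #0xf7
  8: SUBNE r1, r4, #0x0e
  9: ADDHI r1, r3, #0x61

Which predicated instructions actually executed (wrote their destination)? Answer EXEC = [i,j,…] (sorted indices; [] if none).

EXEC = [2,5,7,8]

[0] flags=0010 → (cmp)
[1] flags=0010 VS?F → skip
[2] flags=0010 HI?T → r1=0xa0
[3] flags=1000 → (cmp)
[4] flags=1000 EQ?F → skip
[5] flags=1000 VC?T → r3=0x2b
[6] flags=1001 → (cmp)
[7] flags=1001 VS?T → r1=0xf7
[8] flags=1001 NE?T → r1=0xb8
[9] flags=1001 HI?F → skip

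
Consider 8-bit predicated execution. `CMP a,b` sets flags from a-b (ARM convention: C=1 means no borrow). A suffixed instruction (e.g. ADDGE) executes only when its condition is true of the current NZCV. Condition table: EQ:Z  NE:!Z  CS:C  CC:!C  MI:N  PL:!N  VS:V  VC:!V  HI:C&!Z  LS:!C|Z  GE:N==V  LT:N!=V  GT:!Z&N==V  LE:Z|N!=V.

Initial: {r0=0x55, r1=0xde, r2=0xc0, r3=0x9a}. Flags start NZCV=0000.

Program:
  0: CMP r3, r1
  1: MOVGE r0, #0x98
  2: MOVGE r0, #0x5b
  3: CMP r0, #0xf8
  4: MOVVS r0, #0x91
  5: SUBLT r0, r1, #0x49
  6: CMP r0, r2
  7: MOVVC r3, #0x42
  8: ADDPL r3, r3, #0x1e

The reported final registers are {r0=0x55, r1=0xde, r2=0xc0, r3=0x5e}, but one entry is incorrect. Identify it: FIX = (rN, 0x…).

FIX = (r3, 0x9a)

[0] flags=1000 → (cmp)
[1] flags=1000 GE?F → skip
[2] flags=1000 GE?F → skip
[3] flags=0000 → (cmp)
[4] flags=0000 VS?F → skip
[5] flags=0000 LT?F → skip
[6] flags=1001 → (cmp)
[7] flags=1001 VC?F → skip
[8] flags=1001 PL?F → skip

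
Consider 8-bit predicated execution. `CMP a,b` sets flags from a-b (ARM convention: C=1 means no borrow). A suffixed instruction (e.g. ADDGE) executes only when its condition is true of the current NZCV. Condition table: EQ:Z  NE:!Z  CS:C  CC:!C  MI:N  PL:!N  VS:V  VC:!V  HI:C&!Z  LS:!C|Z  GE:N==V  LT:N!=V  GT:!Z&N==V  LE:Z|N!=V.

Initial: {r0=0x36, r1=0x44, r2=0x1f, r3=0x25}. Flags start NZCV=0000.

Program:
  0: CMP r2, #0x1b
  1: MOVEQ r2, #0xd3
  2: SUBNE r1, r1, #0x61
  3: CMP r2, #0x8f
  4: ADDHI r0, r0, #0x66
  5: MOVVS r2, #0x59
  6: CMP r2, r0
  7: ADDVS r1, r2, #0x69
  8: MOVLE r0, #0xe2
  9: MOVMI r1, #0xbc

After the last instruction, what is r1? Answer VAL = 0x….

VAL = 0xe3

[0] flags=0010 → (cmp)
[1] flags=0010 EQ?F → skip
[2] flags=0010 NE?T → r1=0xe3
[3] flags=1001 → (cmp)
[4] flags=1001 HI?F → skip
[5] flags=1001 VS?T → r2=0x59
[6] flags=0010 → (cmp)
[7] flags=0010 VS?F → skip
[8] flags=0010 LE?F → skip
[9] flags=0010 MI?F → skip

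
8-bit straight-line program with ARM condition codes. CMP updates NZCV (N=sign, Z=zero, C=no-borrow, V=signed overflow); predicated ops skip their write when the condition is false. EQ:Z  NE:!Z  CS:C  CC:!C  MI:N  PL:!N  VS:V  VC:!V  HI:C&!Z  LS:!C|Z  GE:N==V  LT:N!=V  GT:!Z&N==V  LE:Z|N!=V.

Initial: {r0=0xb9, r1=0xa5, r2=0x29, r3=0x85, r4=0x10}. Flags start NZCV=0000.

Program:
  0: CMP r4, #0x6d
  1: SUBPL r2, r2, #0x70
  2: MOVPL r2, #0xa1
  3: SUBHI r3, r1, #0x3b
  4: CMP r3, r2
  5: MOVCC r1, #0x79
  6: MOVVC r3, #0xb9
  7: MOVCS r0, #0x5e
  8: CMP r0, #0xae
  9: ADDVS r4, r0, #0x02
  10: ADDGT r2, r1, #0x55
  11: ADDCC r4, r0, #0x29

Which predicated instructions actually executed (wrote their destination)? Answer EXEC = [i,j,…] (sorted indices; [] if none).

[0] flags=1000 → (cmp)
[1] flags=1000 PL?F → skip
[2] flags=1000 PL?F → skip
[3] flags=1000 HI?F → skip
[4] flags=0011 → (cmp)
[5] flags=0011 CC?F → skip
[6] flags=0011 VC?F → skip
[7] flags=0011 CS?T → r0=0x5e
[8] flags=1001 → (cmp)
[9] flags=1001 VS?T → r4=0x60
[10] flags=1001 GT?T → r2=0xfa
[11] flags=1001 CC?T → r4=0x87

EXEC = [7,9,10,11]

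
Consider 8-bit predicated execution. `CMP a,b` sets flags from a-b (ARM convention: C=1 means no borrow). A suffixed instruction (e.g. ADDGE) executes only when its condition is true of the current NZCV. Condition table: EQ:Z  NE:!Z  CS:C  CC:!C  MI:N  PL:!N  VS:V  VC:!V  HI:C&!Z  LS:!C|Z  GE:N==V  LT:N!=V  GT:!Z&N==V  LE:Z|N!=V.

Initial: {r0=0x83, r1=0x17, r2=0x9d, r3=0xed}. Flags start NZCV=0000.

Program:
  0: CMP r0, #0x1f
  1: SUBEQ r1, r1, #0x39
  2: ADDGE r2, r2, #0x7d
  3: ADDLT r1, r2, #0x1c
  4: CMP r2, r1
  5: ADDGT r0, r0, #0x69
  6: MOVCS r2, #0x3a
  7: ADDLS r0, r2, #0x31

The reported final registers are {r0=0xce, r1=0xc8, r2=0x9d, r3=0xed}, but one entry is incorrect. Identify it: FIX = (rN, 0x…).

FIX = (r1, 0xb9)

0: ✓ CMP  NZCV=0011
1: · SUBEQ
2: · ADDGE
3: ✓ ADDLT  r1←0xb9
4: ✓ CMP  NZCV=1000
5: · ADDGT
6: · MOVCS
7: ✓ ADDLS  r0←0xce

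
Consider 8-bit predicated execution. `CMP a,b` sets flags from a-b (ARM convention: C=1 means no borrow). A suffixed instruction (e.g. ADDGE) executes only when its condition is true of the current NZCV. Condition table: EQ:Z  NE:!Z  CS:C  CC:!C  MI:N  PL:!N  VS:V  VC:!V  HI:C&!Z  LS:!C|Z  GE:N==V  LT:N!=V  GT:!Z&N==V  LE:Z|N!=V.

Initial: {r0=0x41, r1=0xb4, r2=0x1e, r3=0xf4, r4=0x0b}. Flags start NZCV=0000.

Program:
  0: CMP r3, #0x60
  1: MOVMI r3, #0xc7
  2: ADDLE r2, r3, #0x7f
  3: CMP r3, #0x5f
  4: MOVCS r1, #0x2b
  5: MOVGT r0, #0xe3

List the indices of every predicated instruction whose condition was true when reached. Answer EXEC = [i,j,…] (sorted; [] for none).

[0] flags=1010 → (cmp)
[1] flags=1010 MI?T → r3=0xc7
[2] flags=1010 LE?T → r2=0x46
[3] flags=0011 → (cmp)
[4] flags=0011 CS?T → r1=0x2b
[5] flags=0011 GT?F → skip

EXEC = [1,2,4]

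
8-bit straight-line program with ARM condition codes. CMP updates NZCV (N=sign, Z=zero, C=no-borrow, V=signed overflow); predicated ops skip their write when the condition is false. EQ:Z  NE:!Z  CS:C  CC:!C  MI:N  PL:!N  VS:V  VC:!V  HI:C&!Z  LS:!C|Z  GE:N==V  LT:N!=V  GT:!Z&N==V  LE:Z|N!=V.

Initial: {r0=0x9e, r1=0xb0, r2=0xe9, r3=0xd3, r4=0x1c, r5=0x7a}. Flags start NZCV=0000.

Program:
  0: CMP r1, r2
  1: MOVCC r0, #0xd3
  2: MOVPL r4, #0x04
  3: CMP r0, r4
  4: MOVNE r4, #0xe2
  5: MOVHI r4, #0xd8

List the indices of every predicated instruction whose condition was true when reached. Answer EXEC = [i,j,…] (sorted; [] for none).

0: ✓ CMP  NZCV=1000
1: ✓ MOVCC  r0←0xd3
2: · MOVPL
3: ✓ CMP  NZCV=1010
4: ✓ MOVNE  r4←0xe2
5: ✓ MOVHI  r4←0xd8

EXEC = [1,4,5]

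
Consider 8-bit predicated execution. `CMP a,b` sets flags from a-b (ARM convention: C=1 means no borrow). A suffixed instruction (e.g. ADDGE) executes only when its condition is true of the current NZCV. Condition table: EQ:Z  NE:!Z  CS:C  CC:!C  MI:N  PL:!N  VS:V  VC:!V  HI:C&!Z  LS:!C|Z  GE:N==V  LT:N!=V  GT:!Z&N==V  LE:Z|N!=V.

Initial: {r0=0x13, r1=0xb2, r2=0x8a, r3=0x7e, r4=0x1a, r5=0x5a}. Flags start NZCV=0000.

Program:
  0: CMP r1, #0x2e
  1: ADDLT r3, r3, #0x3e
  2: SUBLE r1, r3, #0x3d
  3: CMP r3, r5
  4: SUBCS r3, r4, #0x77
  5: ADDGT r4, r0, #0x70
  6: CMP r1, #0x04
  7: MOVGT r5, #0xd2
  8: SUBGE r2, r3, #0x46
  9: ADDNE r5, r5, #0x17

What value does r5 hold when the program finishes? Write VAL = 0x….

VAL = 0xe9

[0] flags=1010 → (cmp)
[1] flags=1010 LT?T → r3=0xbc
[2] flags=1010 LE?T → r1=0x7f
[3] flags=0011 → (cmp)
[4] flags=0011 CS?T → r3=0xa3
[5] flags=0011 GT?F → skip
[6] flags=0010 → (cmp)
[7] flags=0010 GT?T → r5=0xd2
[8] flags=0010 GE?T → r2=0x5d
[9] flags=0010 NE?T → r5=0xe9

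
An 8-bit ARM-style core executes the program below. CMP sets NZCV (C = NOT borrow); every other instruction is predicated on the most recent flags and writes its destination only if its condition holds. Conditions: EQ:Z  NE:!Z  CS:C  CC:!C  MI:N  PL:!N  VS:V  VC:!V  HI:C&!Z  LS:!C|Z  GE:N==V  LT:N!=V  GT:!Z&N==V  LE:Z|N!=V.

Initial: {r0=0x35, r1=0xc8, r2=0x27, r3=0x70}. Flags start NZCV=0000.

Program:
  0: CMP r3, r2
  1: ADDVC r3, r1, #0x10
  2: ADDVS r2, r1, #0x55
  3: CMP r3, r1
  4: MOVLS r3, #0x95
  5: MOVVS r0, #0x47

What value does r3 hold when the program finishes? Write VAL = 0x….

[0] flags=0010 → (cmp)
[1] flags=0010 VC?T → r3=0xd8
[2] flags=0010 VS?F → skip
[3] flags=0010 → (cmp)
[4] flags=0010 LS?F → skip
[5] flags=0010 VS?F → skip

VAL = 0xd8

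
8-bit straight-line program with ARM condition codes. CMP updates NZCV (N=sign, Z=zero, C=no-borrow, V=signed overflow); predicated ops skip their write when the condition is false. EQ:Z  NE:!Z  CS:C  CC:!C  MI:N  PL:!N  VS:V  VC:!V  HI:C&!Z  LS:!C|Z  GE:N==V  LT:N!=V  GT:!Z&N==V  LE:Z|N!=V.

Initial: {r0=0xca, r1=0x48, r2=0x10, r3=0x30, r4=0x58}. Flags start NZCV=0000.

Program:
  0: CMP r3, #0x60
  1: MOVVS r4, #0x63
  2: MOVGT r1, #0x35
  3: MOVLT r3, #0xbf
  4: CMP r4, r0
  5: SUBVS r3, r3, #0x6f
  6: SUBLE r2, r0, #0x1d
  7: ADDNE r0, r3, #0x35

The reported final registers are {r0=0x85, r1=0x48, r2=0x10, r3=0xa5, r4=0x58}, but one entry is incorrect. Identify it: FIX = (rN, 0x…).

FIX = (r3, 0x50)

0: ✓ CMP  NZCV=1000
1: · MOVVS
2: · MOVGT
3: ✓ MOVLT  r3←0xbf
4: ✓ CMP  NZCV=1001
5: ✓ SUBVS  r3←0x50
6: · SUBLE
7: ✓ ADDNE  r0←0x85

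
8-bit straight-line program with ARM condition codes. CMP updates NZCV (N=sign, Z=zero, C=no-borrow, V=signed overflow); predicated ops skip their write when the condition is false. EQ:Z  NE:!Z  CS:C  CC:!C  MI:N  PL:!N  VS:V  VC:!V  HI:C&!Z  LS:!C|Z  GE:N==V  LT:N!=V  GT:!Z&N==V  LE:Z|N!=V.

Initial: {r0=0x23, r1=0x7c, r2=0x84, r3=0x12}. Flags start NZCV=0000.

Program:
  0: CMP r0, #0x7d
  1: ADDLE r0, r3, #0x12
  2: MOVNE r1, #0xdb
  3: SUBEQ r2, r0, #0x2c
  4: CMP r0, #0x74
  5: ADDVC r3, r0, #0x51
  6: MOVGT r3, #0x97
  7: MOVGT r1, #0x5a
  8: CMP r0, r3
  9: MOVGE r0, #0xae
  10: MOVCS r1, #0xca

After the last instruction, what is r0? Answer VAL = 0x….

VAL = 0x24

[0] flags=1000 → (cmp)
[1] flags=1000 LE?T → r0=0x24
[2] flags=1000 NE?T → r1=0xdb
[3] flags=1000 EQ?F → skip
[4] flags=1000 → (cmp)
[5] flags=1000 VC?T → r3=0x75
[6] flags=1000 GT?F → skip
[7] flags=1000 GT?F → skip
[8] flags=1000 → (cmp)
[9] flags=1000 GE?F → skip
[10] flags=1000 CS?F → skip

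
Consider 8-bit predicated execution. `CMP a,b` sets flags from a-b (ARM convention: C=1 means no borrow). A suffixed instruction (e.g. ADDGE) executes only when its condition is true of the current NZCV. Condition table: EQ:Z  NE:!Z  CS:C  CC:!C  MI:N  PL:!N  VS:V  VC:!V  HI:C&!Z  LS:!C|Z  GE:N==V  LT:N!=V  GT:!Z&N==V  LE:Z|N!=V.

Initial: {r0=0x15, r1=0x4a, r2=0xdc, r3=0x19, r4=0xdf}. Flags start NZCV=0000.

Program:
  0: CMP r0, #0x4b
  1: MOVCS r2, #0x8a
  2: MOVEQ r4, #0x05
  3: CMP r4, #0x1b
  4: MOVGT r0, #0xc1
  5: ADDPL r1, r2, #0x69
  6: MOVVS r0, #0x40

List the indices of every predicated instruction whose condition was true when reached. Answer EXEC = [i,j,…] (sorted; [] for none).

EXEC = []

[0] flags=1000 → (cmp)
[1] flags=1000 CS?F → skip
[2] flags=1000 EQ?F → skip
[3] flags=1010 → (cmp)
[4] flags=1010 GT?F → skip
[5] flags=1010 PL?F → skip
[6] flags=1010 VS?F → skip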